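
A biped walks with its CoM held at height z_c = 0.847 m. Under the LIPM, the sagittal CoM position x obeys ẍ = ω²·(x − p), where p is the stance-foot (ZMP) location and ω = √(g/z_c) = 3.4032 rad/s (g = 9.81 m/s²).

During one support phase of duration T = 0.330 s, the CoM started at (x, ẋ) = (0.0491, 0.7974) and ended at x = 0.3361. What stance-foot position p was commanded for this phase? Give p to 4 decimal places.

p = 0.0992

ωT = 3.4032·0.330 = 1.123056; cosh(ωT) = 1.699759, sinh(ωT) = 1.374475
x(T) = p + (x₀−p)·cosh(ωT) + (ẋ₀/ω)·sinh(ωT) ⇒ p·(1 − cosh) = x(T) − x₀·cosh − (ẋ₀/ω)·sinh
numerator   = 0.3361 − (0.0491)·1.699759 − (0.7974/3.4032)·1.374475 = -0.069410
denominator = 1 − 1.699759 = -0.699759
p = -0.069410 / -0.699759 = 0.0992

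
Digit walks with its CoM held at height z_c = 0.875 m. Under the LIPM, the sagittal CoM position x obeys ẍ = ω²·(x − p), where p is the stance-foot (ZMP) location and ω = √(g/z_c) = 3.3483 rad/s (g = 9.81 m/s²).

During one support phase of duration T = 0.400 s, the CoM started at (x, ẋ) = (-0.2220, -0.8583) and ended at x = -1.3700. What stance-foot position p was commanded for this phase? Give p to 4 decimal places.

p = 0.4443

ωT = 3.3483·0.400 = 1.339320; cosh(ωT) = 2.039236, sinh(ωT) = 1.777212
x(T) = p + (x₀−p)·cosh(ωT) + (ẋ₀/ω)·sinh(ωT) ⇒ p·(1 − cosh) = x(T) − x₀·cosh − (ẋ₀/ω)·sinh
numerator   = -1.3700 − (-0.2220)·2.039236 − (-0.8583/3.3483)·1.777212 = -0.461721
denominator = 1 − 2.039236 = -1.039236
p = -0.461721 / -1.039236 = 0.4443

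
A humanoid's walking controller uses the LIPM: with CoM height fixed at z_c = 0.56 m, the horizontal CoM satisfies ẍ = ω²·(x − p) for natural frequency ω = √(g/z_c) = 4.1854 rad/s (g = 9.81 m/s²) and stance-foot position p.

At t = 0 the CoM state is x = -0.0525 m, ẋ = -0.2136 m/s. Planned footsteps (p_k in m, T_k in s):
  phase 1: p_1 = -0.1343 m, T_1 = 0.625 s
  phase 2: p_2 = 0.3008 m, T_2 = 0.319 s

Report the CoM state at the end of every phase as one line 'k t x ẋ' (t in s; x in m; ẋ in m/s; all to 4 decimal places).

phase 1: p=-0.1343, T=0.625, ωT=2.615875, cosh=6.876142, sinh=6.803038; start (x,ẋ)=(-0.052500, -0.213600) → end (x,ẋ)=(0.080978, 0.860383)
phase 2: p=0.3008, T=0.319, ωT=1.335143, cosh=2.031829, sinh=1.768709; start (x,ẋ)=(0.080978, 0.860383) → end (x,ẋ)=(0.217750, 0.120867)

1 0.6250 0.0810 0.8604
2 0.9440 0.2177 0.1209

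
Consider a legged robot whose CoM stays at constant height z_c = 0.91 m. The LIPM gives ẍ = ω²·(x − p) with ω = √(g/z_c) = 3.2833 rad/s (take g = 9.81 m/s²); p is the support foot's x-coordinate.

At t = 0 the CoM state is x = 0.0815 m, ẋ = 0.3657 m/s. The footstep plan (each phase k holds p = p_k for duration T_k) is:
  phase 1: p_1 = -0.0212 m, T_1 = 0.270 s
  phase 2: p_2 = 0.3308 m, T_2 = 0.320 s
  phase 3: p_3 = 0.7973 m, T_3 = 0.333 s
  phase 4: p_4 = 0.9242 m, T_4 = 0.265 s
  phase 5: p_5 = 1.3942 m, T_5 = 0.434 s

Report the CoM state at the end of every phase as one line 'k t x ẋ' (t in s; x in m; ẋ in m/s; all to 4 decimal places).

phase 1: p=-0.0212, T=0.270, ωT=0.886491, cosh=1.419350, sinh=1.007250; start (x,ẋ)=(0.081500, 0.365700) → end (x,ẋ)=(0.236757, 0.858696)
phase 2: p=0.3308, T=0.320, ωT=1.050656, cosh=1.604617, sinh=1.254909; start (x,ẋ)=(0.236757, 0.858696) → end (x,ẋ)=(0.508098, 0.990396)
phase 3: p=0.7973, T=0.333, ωT=1.093339, cosh=1.659659, sinh=1.324563; start (x,ẋ)=(0.508098, 0.990396) → end (x,ẋ)=(0.716874, 0.385999)
phase 4: p=0.9242, T=0.265, ωT=0.870075, cosh=1.403005, sinh=0.984084; start (x,ẋ)=(0.716874, 0.385999) → end (x,ẋ)=(0.749013, -0.128322)
phase 5: p=1.3942, T=0.434, ωT=1.424952, cosh=2.199090, sinh=1.958570; start (x,ẋ)=(0.749013, -0.128322) → end (x,ẋ)=(-0.101171, -4.431111)

1 0.2700 0.2368 0.8587
2 0.5900 0.5081 0.9904
3 0.9230 0.7169 0.3860
4 1.1880 0.7490 -0.1283
5 1.6220 -0.1012 -4.4311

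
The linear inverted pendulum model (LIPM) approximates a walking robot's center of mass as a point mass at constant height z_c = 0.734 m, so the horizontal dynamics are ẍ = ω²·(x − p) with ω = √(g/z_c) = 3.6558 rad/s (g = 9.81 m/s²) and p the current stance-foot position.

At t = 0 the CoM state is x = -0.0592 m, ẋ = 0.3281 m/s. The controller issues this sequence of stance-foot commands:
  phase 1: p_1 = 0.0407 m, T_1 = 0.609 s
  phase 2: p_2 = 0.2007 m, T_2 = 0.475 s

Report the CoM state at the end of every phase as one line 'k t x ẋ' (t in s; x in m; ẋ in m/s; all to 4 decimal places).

1 0.6090 -0.0166 -0.1345
2 1.0840 -0.5364 -2.5786

phase 1: p=0.0407, T=0.609, ωT=2.226382, cosh=4.687100, sinh=4.579182; start (x,ẋ)=(-0.059200, 0.328100) → end (x,ẋ)=(-0.016570, -0.134546)
phase 2: p=0.2007, T=0.475, ωT=1.736505, cosh=2.926800, sinh=2.750666; start (x,ẋ)=(-0.016570, -0.134546) → end (x,ẋ)=(-0.536439, -2.578628)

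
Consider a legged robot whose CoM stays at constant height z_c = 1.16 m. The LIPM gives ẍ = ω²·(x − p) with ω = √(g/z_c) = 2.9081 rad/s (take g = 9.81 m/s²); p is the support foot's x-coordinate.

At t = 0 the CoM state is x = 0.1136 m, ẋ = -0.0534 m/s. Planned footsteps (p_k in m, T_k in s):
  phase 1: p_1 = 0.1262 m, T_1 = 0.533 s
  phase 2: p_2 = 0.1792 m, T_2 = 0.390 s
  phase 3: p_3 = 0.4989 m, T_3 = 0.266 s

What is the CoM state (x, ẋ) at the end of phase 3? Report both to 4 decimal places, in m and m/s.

phase 1: p=0.1262, T=0.533, ωT=1.550017, cosh=2.461898, sinh=2.249654; start (x,ẋ)=(0.113600, -0.053400) → end (x,ẋ)=(0.053871, -0.213897)
phase 2: p=0.1792, T=0.390, ωT=1.134159, cosh=1.715125, sinh=1.393433; start (x,ẋ)=(0.053871, -0.213897) → end (x,ẋ)=(-0.138245, -0.874725)
phase 3: p=0.4989, T=0.266, ωT=0.773555, cosh=1.314414, sinh=0.853043; start (x,ẋ)=(-0.138245, -0.874725) → end (x,ẋ)=(-0.595159, -2.730340)

x = -0.5952, ẋ = -2.7303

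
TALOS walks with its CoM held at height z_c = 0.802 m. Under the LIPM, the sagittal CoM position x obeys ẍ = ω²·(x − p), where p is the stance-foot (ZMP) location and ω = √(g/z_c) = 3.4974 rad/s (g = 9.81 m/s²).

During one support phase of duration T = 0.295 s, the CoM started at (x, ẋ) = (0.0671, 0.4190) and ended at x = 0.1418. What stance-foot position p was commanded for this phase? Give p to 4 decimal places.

ωT = 3.4974·0.295 = 1.031733; cosh(ωT) = 1.581157, sinh(ωT) = 1.224768
x(T) = p + (x₀−p)·cosh(ωT) + (ẋ₀/ω)·sinh(ωT) ⇒ p·(1 − cosh) = x(T) − x₀·cosh − (ẋ₀/ω)·sinh
numerator   = 0.1418 − (0.0671)·1.581157 − (0.4190/3.4974)·1.224768 = -0.111027
denominator = 1 − 1.581157 = -0.581157
p = -0.111027 / -0.581157 = 0.1910

p = 0.1910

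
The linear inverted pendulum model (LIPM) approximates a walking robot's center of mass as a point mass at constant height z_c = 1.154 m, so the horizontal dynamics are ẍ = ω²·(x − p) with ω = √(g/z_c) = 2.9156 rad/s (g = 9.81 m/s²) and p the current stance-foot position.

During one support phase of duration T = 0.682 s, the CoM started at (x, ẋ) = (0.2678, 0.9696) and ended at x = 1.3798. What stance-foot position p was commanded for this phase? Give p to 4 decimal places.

p = 0.2971

ωT = 2.9156·0.682 = 1.988439; cosh(ωT) = 3.720517, sinh(ωT) = 3.583608
x(T) = p + (x₀−p)·cosh(ωT) + (ẋ₀/ω)·sinh(ωT) ⇒ p·(1 − cosh) = x(T) − x₀·cosh − (ẋ₀/ω)·sinh
numerator   = 1.3798 − (0.2678)·3.720517 − (0.9696/2.9156)·3.583608 = -0.808304
denominator = 1 − 3.720517 = -2.720517
p = -0.808304 / -2.720517 = 0.2971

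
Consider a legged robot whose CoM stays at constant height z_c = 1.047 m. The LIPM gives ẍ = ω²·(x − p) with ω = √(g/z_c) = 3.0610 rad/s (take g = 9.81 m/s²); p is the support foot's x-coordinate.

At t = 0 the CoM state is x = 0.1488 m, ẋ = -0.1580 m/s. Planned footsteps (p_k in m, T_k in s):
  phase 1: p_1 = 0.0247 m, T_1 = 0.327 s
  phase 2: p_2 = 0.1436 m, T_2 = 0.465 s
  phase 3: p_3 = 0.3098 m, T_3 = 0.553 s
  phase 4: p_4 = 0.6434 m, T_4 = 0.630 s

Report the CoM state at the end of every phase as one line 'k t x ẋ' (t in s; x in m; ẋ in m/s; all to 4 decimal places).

1 0.3270 0.1556 0.2030
2 0.7920 0.2996 0.5176
3 1.3450 0.7250 1.3720
4 1.9750 2.4392 5.6600

phase 1: p=0.0247, T=0.327, ωT=1.000947, cosh=1.544194, sinh=1.176663; start (x,ẋ)=(0.148800, -0.158000) → end (x,ẋ)=(0.155599, 0.202996)
phase 2: p=0.1436, T=0.465, ωT=1.423365, cosh=2.195984, sinh=1.955082; start (x,ẋ)=(0.155599, 0.202996) → end (x,ẋ)=(0.299604, 0.517582)
phase 3: p=0.3098, T=0.553, ωT=1.692733, cosh=2.809164, sinh=2.625148; start (x,ẋ)=(0.299604, 0.517582) → end (x,ẋ)=(0.725042, 1.372041)
phase 4: p=0.6434, T=0.630, ωT=1.928430, cosh=3.512039, sinh=3.366663; start (x,ẋ)=(0.725042, 1.372041) → end (x,ẋ)=(2.439178, 5.660008)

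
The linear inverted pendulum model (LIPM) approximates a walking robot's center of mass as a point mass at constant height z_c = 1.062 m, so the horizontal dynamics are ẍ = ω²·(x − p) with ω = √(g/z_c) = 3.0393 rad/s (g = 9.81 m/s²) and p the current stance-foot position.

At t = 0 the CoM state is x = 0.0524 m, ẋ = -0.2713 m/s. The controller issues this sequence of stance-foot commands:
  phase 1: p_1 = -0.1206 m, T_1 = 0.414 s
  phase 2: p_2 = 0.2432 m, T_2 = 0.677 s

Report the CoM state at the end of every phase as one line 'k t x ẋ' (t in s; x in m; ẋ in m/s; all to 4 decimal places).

phase 1: p=-0.1206, T=0.414, ωT=1.258270, cosh=1.901737, sinh=1.617592; start (x,ẋ)=(0.052400, -0.271300) → end (x,ẋ)=(0.064008, 0.334587)
phase 2: p=0.2432, T=0.677, ωT=2.057606, cosh=3.977485, sinh=3.849725; start (x,ẋ)=(0.064008, 0.334587) → end (x,ẋ)=(-0.045730, -0.765819)

1 0.4140 0.0640 0.3346
2 1.0910 -0.0457 -0.7658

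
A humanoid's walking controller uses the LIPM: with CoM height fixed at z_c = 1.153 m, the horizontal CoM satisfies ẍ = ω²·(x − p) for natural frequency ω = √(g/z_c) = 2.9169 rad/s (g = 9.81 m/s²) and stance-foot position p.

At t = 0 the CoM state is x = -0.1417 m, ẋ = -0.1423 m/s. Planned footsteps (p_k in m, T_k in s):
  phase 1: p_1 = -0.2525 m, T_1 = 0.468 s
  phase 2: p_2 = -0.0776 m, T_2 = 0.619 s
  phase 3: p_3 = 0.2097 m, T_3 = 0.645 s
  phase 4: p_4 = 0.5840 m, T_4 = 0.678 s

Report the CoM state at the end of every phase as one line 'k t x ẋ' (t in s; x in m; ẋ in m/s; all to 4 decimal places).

phase 1: p=-0.2525, T=0.468, ωT=1.365109, cosh=2.085752, sinh=1.830399; start (x,ẋ)=(-0.141700, -0.142300) → end (x,ẋ)=(-0.110694, 0.294769)
phase 2: p=-0.0776, T=0.619, ωT=1.805561, cosh=3.123883, sinh=2.959501; start (x,ẋ)=(-0.110694, 0.294769) → end (x,ẋ)=(0.118092, 0.635136)
phase 3: p=0.2097, T=0.645, ωT=1.881401, cosh=3.357533, sinh=3.205156; start (x,ẋ)=(0.118092, 0.635136) → end (x,ẋ)=(0.600024, 1.276033)
phase 4: p=0.5840, T=0.678, ωT=1.977658, cosh=3.682097, sinh=3.543704; start (x,ẋ)=(0.600024, 1.276033) → end (x,ẋ)=(2.193238, 4.864111)

1 0.4680 -0.1107 0.2948
2 1.0870 0.1181 0.6351
3 1.7320 0.6000 1.2760
4 2.4100 2.1932 4.8641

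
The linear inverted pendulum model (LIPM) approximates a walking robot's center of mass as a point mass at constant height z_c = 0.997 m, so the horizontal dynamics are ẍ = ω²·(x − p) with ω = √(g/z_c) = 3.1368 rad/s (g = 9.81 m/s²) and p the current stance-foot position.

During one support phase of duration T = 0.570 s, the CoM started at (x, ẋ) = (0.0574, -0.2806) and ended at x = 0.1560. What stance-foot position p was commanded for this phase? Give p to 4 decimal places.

ωT = 3.1368·0.570 = 1.787976; cosh(ωT) = 3.072320, sinh(ωT) = 2.905022
x(T) = p + (x₀−p)·cosh(ωT) + (ẋ₀/ω)·sinh(ωT) ⇒ p·(1 − cosh) = x(T) − x₀·cosh − (ẋ₀/ω)·sinh
numerator   = 0.1560 − (0.0574)·3.072320 − (-0.2806/3.1368)·2.905022 = 0.239515
denominator = 1 − 3.072320 = -2.072320
p = 0.239515 / -2.072320 = -0.1156

p = -0.1156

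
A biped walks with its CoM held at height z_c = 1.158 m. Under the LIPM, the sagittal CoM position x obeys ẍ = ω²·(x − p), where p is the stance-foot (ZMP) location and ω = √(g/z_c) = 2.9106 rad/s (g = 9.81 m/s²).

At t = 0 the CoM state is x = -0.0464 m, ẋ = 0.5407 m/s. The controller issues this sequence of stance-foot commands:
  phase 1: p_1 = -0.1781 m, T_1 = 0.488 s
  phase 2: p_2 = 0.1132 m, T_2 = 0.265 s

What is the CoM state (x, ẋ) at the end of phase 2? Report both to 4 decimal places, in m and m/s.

x = 1.1486, ẋ = 3.4232

phase 1: p=-0.1781, T=0.488, ωT=1.420373, cosh=2.190143, sinh=1.948520; start (x,ẋ)=(-0.046400, 0.540700) → end (x,ẋ)=(0.472317, 1.931129)
phase 2: p=0.1132, T=0.265, ωT=0.771309, cosh=1.312501, sinh=0.850094; start (x,ẋ)=(0.472317, 1.931129) → end (x,ẋ)=(1.148563, 3.423166)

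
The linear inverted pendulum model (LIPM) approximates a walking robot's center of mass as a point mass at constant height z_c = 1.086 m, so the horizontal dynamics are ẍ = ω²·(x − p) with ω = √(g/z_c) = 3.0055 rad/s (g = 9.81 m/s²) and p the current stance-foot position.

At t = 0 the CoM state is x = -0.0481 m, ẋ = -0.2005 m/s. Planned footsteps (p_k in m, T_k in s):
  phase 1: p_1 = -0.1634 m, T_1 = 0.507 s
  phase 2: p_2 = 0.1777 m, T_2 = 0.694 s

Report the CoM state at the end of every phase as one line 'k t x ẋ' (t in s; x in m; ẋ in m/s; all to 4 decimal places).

phase 1: p=-0.1634, T=0.507, ωT=1.523788, cosh=2.403732, sinh=2.185848; start (x,ẋ)=(-0.048100, -0.200500) → end (x,ẋ)=(-0.032070, 0.275522)
phase 2: p=0.1777, T=0.694, ωT=2.085817, cosh=4.087686, sinh=3.963480; start (x,ẋ)=(-0.032070, 0.275522) → end (x,ẋ)=(-0.316430, -1.372579)

1 0.5070 -0.0321 0.2755
2 1.2010 -0.3164 -1.3726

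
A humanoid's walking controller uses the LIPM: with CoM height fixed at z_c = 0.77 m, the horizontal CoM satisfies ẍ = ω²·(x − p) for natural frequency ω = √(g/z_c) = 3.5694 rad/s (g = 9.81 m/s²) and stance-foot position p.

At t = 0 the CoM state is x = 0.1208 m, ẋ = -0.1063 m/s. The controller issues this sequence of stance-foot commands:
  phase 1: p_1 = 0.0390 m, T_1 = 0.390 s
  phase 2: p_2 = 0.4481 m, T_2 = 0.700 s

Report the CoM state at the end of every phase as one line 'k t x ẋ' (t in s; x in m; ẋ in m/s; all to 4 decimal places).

1 0.3900 0.1575 0.3240
2 1.0900 -0.7830 -4.2824

phase 1: p=0.0390, T=0.390, ωT=1.392066, cosh=2.135857, sinh=1.887296; start (x,ẋ)=(0.120800, -0.106300) → end (x,ẋ)=(0.157508, 0.324005)
phase 2: p=0.4481, T=0.700, ωT=2.498580, cosh=6.123704, sinh=6.041503; start (x,ẋ)=(0.157508, 0.324005) → end (x,ẋ)=(-0.782996, -4.282376)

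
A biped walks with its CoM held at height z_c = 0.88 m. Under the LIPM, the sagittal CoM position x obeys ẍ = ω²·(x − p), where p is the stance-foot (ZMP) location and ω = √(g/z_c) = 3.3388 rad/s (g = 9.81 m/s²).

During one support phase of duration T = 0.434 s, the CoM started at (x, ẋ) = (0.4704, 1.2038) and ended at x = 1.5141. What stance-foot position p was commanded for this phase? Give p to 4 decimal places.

p = 0.2152

ωT = 3.3388·0.434 = 1.449039; cosh(ωT) = 2.246908, sinh(ωT) = 2.012112
x(T) = p + (x₀−p)·cosh(ωT) + (ẋ₀/ω)·sinh(ωT) ⇒ p·(1 − cosh) = x(T) − x₀·cosh − (ẋ₀/ω)·sinh
numerator   = 1.5141 − (0.4704)·2.246908 − (1.2038/3.3388)·2.012112 = -0.268310
denominator = 1 − 2.246908 = -1.246908
p = -0.268310 / -1.246908 = 0.2152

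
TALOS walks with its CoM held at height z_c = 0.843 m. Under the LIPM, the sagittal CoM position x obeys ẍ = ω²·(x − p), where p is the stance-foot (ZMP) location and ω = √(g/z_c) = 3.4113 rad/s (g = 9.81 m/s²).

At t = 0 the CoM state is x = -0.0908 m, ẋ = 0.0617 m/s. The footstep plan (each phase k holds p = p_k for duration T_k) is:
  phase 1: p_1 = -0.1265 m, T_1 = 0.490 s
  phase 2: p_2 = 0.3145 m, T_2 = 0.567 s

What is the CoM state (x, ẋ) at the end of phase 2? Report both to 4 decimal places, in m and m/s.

phase 1: p=-0.1265, T=0.490, ωT=1.671537, cosh=2.754148, sinh=2.566190; start (x,ẋ)=(-0.090800, 0.061700) → end (x,ẋ)=(0.018238, 0.482450)
phase 2: p=0.3145, T=0.567, ωT=1.934207, cosh=3.531547, sinh=3.387009; start (x,ẋ)=(0.018238, 0.482450) → end (x,ẋ)=(-0.252750, -1.719249)

x = -0.2527, ẋ = -1.7192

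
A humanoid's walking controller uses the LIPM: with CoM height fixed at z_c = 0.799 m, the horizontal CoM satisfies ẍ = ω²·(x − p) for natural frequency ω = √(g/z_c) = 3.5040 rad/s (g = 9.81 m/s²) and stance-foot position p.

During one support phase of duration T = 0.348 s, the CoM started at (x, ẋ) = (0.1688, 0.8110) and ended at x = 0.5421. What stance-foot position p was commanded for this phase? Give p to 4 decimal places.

ωT = 3.5040·0.348 = 1.219392; cosh(ωT) = 1.840269, sinh(ωT) = 1.544860
x(T) = p + (x₀−p)·cosh(ωT) + (ẋ₀/ω)·sinh(ωT) ⇒ p·(1 − cosh) = x(T) − x₀·cosh − (ẋ₀/ω)·sinh
numerator   = 0.5421 − (0.1688)·1.840269 − (0.8110/3.5040)·1.544860 = -0.126095
denominator = 1 − 1.840269 = -0.840269
p = -0.126095 / -0.840269 = 0.1501

p = 0.1501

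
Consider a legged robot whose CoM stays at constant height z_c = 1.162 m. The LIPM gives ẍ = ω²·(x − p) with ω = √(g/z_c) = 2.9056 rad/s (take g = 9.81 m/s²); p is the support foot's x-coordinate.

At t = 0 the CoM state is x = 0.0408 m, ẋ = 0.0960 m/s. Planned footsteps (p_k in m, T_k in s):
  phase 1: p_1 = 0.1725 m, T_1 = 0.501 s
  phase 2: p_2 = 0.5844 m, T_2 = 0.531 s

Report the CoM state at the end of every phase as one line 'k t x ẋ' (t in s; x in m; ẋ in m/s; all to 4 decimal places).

1 0.5010 -0.0582 -0.5587
2 1.0320 -1.4166 -5.5344

phase 1: p=0.1725, T=0.501, ωT=1.455706, cosh=2.260372, sinh=2.027136; start (x,ẋ)=(0.040800, 0.096000) → end (x,ẋ)=(-0.058215, -0.558723)
phase 2: p=0.5844, T=0.531, ωT=1.542874, cosh=2.445890, sinh=2.232124; start (x,ẋ)=(-0.058215, -0.558723) → end (x,ẋ)=(-1.416585, -5.534358)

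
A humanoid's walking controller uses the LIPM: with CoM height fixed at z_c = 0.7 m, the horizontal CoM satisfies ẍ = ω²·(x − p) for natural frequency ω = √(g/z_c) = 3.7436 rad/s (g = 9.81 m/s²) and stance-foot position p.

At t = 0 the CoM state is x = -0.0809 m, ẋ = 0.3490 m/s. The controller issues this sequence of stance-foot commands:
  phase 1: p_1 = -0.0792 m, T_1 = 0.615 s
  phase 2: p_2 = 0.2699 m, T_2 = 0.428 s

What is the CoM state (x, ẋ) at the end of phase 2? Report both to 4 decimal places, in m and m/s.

x = 1.6384, ẋ = 5.3937

phase 1: p=-0.0792, T=0.615, ωT=2.302314, cosh=5.048658, sinh=4.948631; start (x,ẋ)=(-0.080900, 0.349000) → end (x,ẋ)=(0.373557, 1.730488)
phase 2: p=0.2699, T=0.428, ωT=1.602261, cosh=2.582842, sinh=2.381401; start (x,ẋ)=(0.373557, 1.730488) → end (x,ẋ)=(1.638439, 5.393682)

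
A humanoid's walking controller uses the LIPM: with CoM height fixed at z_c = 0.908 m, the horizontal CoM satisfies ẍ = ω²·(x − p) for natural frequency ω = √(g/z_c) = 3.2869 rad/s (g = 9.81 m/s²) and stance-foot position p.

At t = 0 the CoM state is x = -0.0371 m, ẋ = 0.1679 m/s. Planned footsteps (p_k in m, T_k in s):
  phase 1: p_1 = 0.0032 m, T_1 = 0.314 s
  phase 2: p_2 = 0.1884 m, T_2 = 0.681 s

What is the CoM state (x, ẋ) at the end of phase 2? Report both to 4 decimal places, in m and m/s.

x = -0.5497, ẋ = -2.3498

phase 1: p=0.0032, T=0.314, ωT=1.032087, cosh=1.581590, sinh=1.225327; start (x,ẋ)=(-0.037100, 0.167900) → end (x,ẋ)=(0.002054, 0.103240)
phase 2: p=0.1884, T=0.681, ωT=2.238379, cosh=4.742374, sinh=4.635742; start (x,ẋ)=(0.002054, 0.103240) → end (x,ẋ)=(-0.549719, -2.349802)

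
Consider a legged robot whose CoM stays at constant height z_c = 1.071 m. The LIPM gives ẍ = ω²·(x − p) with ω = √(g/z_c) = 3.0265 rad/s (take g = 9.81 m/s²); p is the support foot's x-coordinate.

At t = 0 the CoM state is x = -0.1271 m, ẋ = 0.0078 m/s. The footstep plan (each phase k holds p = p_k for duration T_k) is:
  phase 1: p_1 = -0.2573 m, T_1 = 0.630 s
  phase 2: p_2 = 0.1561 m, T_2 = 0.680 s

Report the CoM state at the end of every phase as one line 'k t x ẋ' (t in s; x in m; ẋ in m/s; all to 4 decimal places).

1 0.6300 0.1990 1.3237
2 1.3100 2.0114 5.7675

phase 1: p=-0.2573, T=0.630, ωT=1.906695, cosh=3.439689, sinh=3.291118; start (x,ẋ)=(-0.127100, 0.007800) → end (x,ẋ)=(0.199029, 1.323696)
phase 2: p=0.1561, T=0.680, ωT=2.058020, cosh=3.979078, sinh=3.851372; start (x,ẋ)=(0.199029, 1.323696) → end (x,ẋ)=(2.011388, 5.767482)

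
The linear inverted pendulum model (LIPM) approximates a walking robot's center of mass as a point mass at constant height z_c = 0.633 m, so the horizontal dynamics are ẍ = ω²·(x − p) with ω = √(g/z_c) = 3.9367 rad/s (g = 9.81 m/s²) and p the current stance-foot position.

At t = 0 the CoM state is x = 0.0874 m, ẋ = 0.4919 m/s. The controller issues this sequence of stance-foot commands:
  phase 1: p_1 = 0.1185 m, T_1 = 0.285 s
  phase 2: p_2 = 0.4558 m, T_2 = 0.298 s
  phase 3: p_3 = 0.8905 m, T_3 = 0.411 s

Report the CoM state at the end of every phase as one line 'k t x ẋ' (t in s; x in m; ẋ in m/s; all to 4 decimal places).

phase 1: p=0.1185, T=0.285, ωT=1.121959, cosh=1.698253, sinh=1.372612; start (x,ẋ)=(0.087400, 0.491900) → end (x,ẋ)=(0.237195, 0.667320)
phase 2: p=0.4558, T=0.298, ωT=1.173137, cosh=1.770755, sinh=1.461360; start (x,ẋ)=(0.237195, 0.667320) → end (x,ẋ)=(0.316424, -0.075957)
phase 3: p=0.8905, T=0.411, ωT=1.617984, cosh=2.620605, sinh=2.422307; start (x,ẋ)=(0.316424, -0.075957) → end (x,ẋ)=(-0.660665, -5.673385)

1 0.2850 0.2372 0.6673
2 0.5830 0.3164 -0.0760
3 0.9940 -0.6607 -5.6734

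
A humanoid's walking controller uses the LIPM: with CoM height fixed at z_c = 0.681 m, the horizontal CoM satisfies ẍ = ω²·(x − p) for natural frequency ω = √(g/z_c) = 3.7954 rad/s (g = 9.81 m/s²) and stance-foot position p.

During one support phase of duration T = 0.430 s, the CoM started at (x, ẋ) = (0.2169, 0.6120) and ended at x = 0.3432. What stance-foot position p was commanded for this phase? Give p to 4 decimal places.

ωT = 3.7954·0.430 = 1.632022; cosh(ωT) = 2.654869, sinh(ωT) = 2.459336
x(T) = p + (x₀−p)·cosh(ωT) + (ẋ₀/ω)·sinh(ωT) ⇒ p·(1 − cosh) = x(T) − x₀·cosh − (ẋ₀/ω)·sinh
numerator   = 0.3432 − (0.2169)·2.654869 − (0.6120/3.7954)·2.459336 = -0.629204
denominator = 1 − 2.654869 = -1.654869
p = -0.629204 / -1.654869 = 0.3802

p = 0.3802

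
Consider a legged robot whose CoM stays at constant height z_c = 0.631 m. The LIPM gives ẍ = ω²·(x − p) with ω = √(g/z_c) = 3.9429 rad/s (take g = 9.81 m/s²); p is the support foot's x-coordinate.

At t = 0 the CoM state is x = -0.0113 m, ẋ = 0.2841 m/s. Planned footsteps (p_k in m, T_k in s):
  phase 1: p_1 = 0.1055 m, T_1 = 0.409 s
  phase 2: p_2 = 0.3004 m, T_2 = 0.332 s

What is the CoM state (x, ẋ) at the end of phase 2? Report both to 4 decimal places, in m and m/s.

x = -0.5074, ẋ = -2.9373

phase 1: p=0.1055, T=0.409, ωT=1.612646, cosh=2.607713, sinh=2.408354; start (x,ẋ)=(-0.011300, 0.284100) → end (x,ẋ)=(-0.025550, -0.368270)
phase 2: p=0.3004, T=0.332, ωT=1.309043, cosh=1.986353, sinh=1.716275; start (x,ẋ)=(-0.025550, -0.368270) → end (x,ẋ)=(-0.507354, -2.937252)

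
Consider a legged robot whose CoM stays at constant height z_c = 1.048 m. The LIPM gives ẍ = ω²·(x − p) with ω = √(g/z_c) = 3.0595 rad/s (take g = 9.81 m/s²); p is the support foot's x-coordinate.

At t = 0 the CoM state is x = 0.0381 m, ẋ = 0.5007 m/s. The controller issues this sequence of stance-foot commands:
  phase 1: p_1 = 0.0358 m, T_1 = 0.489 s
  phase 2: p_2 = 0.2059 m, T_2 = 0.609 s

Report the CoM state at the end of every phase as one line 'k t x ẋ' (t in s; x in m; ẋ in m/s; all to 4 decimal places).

1 0.4890 0.3882 1.1886
2 1.0980 2.0290 5.6758

phase 1: p=0.0358, T=0.489, ωT=1.496096, cosh=2.344114, sinh=2.120111; start (x,ẋ)=(0.038100, 0.500700) → end (x,ẋ)=(0.388156, 1.188617)
phase 2: p=0.2059, T=0.609, ωT=1.863235, cosh=3.299862, sinh=3.144692; start (x,ẋ)=(0.388156, 1.188617) → end (x,ẋ)=(2.029035, 5.675794)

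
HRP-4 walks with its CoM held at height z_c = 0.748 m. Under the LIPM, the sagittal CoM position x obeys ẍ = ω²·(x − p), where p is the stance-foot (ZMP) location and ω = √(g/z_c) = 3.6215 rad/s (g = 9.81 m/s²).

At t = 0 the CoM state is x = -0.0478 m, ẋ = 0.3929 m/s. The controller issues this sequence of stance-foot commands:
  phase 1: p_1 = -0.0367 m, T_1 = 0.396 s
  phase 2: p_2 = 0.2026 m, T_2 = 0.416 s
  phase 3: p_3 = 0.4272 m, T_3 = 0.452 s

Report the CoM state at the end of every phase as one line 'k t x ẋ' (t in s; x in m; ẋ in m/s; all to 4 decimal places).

1 0.3960 0.1534 0.7916
2 0.8120 0.5549 1.4908
3 1.2640 1.7855 5.1191

phase 1: p=-0.0367, T=0.396, ωT=1.434114, cosh=2.217126, sinh=1.978800; start (x,ẋ)=(-0.047800, 0.392900) → end (x,ẋ)=(0.153372, 0.791564)
phase 2: p=0.2026, T=0.416, ωT=1.506544, cosh=2.366394, sinh=2.144719; start (x,ẋ)=(0.153372, 0.791564) → end (x,ẋ)=(0.554885, 1.490791)
phase 3: p=0.4272, T=0.452, ωT=1.636918, cosh=2.666942, sinh=2.472363; start (x,ẋ)=(0.554885, 1.490791) → end (x,ẋ)=(1.785478, 5.119106)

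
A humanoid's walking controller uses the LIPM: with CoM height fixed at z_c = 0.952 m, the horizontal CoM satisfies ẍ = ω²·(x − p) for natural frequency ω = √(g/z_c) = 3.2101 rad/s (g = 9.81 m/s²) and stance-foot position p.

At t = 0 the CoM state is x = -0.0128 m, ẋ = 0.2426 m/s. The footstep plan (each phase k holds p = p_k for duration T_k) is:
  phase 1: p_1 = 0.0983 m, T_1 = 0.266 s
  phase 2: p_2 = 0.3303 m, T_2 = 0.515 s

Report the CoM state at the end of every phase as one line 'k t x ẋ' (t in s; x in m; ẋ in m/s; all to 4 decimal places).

phase 1: p=0.0983, T=0.266, ωT=0.853887, cosh=1.387257, sinh=0.961500; start (x,ẋ)=(-0.012800, 0.242600) → end (x,ẋ)=(0.016840, -0.006363)
phase 2: p=0.3303, T=0.515, ωT=1.653202, cosh=2.707556, sinh=2.516120; start (x,ẋ)=(0.016840, -0.006363) → end (x,ẋ)=(-0.523398, -2.549043)

1 0.2660 0.0168 -0.0064
2 0.7810 -0.5234 -2.5490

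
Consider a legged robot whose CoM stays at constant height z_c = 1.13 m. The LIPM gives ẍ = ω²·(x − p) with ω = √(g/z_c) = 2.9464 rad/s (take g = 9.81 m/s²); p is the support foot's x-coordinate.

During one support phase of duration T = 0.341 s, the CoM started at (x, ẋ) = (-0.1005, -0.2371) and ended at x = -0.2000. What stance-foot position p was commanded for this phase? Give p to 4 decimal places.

ωT = 2.9464·0.341 = 1.004722; cosh(ωT) = 1.548648, sinh(ωT) = 1.182501
x(T) = p + (x₀−p)·cosh(ωT) + (ẋ₀/ω)·sinh(ωT) ⇒ p·(1 − cosh) = x(T) − x₀·cosh − (ẋ₀/ω)·sinh
numerator   = -0.2000 − (-0.1005)·1.548648 − (-0.2371/2.9464)·1.182501 = 0.050796
denominator = 1 − 1.548648 = -0.548648
p = 0.050796 / -0.548648 = -0.0926

p = -0.0926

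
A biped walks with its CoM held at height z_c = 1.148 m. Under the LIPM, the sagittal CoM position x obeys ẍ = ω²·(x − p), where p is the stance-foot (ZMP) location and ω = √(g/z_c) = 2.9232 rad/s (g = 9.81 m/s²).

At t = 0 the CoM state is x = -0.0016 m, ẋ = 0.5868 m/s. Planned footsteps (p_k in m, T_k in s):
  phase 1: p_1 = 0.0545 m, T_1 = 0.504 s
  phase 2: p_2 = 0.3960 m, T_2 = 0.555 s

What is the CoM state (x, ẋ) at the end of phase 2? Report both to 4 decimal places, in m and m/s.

phase 1: p=0.0545, T=0.504, ωT=1.473293, cosh=2.296375, sinh=2.067205; start (x,ẋ)=(-0.001600, 0.586800) → end (x,ẋ)=(0.340642, 1.008509)
phase 2: p=0.3960, T=0.555, ωT=1.622376, cosh=2.631270, sinh=2.433841; start (x,ẋ)=(0.340642, 1.008509) → end (x,ẋ)=(1.090017, 2.259807)

x = 1.0900, ẋ = 2.2598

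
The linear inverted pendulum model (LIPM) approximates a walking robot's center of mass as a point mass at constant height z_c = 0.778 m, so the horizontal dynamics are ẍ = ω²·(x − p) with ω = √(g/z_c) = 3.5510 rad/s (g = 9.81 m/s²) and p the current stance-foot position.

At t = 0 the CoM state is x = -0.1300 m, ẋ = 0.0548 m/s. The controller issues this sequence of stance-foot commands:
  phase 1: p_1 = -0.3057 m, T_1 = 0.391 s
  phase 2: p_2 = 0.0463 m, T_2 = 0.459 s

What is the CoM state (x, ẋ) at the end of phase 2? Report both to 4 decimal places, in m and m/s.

phase 1: p=-0.3057, T=0.391, ωT=1.388441, cosh=2.129030, sinh=1.879566; start (x,ẋ)=(-0.130000, 0.054800) → end (x,ẋ)=(0.097377, 1.289352)
phase 2: p=0.0463, T=0.459, ωT=1.629909, cosh=2.649679, sinh=2.453731; start (x,ẋ)=(0.097377, 1.289352) → end (x,ẋ)=(1.072575, 3.861409)

x = 1.0726, ẋ = 3.8614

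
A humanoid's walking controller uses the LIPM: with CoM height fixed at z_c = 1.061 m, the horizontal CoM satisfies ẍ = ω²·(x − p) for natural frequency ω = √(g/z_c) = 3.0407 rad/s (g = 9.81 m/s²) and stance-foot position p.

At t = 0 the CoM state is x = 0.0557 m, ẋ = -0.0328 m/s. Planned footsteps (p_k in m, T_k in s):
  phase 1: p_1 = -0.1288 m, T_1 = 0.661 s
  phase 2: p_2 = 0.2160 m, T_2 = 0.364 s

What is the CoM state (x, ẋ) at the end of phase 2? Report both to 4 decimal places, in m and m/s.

x = 1.6024, ẋ = 4.5360

phase 1: p=-0.1288, T=0.661, ωT=2.009903, cosh=3.798296, sinh=3.664295; start (x,ẋ)=(0.055700, -0.032800) → end (x,ẋ)=(0.532459, 1.931119)
phase 2: p=0.2160, T=0.364, ωT=1.106815, cosh=1.677660, sinh=1.347049; start (x,ẋ)=(0.532459, 1.931119) → end (x,ẋ)=(1.602408, 4.535967)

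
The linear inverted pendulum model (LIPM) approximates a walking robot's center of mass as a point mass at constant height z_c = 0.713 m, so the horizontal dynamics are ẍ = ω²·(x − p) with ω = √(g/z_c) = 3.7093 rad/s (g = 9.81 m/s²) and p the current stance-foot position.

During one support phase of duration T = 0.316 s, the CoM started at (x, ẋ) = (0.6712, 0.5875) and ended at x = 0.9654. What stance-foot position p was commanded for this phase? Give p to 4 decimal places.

ωT = 3.7093·0.316 = 1.172139; cosh(ωT) = 1.769298, sinh(ωT) = 1.459594
x(T) = p + (x₀−p)·cosh(ωT) + (ẋ₀/ω)·sinh(ωT) ⇒ p·(1 − cosh) = x(T) − x₀·cosh − (ẋ₀/ω)·sinh
numerator   = 0.9654 − (0.6712)·1.769298 − (0.5875/3.7093)·1.459594 = -0.453331
denominator = 1 − 1.769298 = -0.769298
p = -0.453331 / -0.769298 = 0.5893

p = 0.5893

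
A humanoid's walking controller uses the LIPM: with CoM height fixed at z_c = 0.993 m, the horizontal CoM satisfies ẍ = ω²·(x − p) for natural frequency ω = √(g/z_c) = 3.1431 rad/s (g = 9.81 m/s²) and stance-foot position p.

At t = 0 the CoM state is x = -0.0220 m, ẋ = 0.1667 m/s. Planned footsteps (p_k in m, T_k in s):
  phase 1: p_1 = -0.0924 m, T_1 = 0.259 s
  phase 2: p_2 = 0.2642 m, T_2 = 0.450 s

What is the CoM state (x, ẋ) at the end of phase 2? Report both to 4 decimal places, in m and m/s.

x = 0.0614, ẋ = -0.3710

phase 1: p=-0.0924, T=0.259, ωT=0.814063, cosh=1.350057, sinh=0.907003; start (x,ẋ)=(-0.022000, 0.166700) → end (x,ẋ)=(0.050749, 0.425751)
phase 2: p=0.2642, T=0.450, ωT=1.414395, cosh=2.178535, sinh=1.935462; start (x,ẋ)=(0.050749, 0.425751) → end (x,ẋ)=(0.061358, -0.370987)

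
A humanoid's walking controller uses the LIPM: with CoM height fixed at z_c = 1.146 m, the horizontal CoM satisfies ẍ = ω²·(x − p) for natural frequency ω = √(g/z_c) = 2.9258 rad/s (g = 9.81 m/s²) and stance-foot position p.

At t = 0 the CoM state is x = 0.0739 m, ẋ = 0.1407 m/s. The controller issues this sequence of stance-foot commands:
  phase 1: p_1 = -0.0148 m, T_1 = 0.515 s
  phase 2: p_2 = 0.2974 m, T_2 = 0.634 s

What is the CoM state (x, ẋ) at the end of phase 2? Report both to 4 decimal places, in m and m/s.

phase 1: p=-0.0148, T=0.515, ωT=1.506787, cosh=2.366915, sinh=2.145294; start (x,ẋ)=(0.073900, 0.140700) → end (x,ẋ)=(0.298311, 0.889768)
phase 2: p=0.2974, T=0.634, ωT=1.854957, cosh=3.273942, sinh=3.117483; start (x,ẋ)=(0.298311, 0.889768) → end (x,ẋ)=(1.248445, 2.921363)

x = 1.2484, ẋ = 2.9214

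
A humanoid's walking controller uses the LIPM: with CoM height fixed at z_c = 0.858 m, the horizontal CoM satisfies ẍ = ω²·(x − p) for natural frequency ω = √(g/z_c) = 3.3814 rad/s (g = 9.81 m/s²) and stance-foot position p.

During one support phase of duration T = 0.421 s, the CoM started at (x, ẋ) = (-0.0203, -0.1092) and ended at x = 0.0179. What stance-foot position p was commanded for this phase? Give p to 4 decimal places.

p = -0.1050

ωT = 3.3814·0.421 = 1.423569; cosh(ωT) = 2.196383, sinh(ωT) = 1.955531
x(T) = p + (x₀−p)·cosh(ωT) + (ẋ₀/ω)·sinh(ωT) ⇒ p·(1 − cosh) = x(T) − x₀·cosh − (ẋ₀/ω)·sinh
numerator   = 0.0179 − (-0.0203)·2.196383 − (-0.1092/3.3814)·1.955531 = 0.125639
denominator = 1 − 2.196383 = -1.196383
p = 0.125639 / -1.196383 = -0.1050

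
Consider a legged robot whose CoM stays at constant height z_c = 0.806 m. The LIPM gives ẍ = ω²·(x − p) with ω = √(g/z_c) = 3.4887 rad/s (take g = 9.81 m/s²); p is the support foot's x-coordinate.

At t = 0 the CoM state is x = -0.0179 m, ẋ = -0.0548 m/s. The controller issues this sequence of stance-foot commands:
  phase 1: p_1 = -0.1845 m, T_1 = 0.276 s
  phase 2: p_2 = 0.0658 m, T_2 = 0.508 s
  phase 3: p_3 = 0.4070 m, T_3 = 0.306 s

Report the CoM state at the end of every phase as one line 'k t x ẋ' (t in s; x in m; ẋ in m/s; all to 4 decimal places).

1 0.2760 0.0479 0.5680
2 0.7840 0.4768 1.5410
3 1.0900 1.0869 2.8181

phase 1: p=-0.1845, T=0.276, ωT=0.962881, cosh=1.500512, sinh=1.118720; start (x,ẋ)=(-0.017900, -0.054800) → end (x,ẋ)=(0.047913, 0.567992)
phase 2: p=0.0658, T=0.508, ωT=1.772260, cosh=3.027041, sinh=2.857093; start (x,ẋ)=(0.047913, 0.567992) → end (x,ẋ)=(0.476814, 1.541041)
phase 3: p=0.4070, T=0.306, ωT=1.067542, cosh=1.626038, sinh=1.282185; start (x,ẋ)=(0.476814, 1.541041) → end (x,ẋ)=(1.086892, 2.818081)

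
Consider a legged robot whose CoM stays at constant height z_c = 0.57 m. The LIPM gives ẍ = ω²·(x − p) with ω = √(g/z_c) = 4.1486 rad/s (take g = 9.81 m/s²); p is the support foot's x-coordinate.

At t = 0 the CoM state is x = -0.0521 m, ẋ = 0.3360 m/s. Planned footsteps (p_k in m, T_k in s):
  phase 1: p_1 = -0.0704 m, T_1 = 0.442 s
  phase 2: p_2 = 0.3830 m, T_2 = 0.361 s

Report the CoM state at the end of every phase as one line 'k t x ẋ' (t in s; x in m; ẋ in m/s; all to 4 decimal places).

phase 1: p=-0.0704, T=0.442, ωT=1.833681, cosh=3.208351, sinh=3.048526; start (x,ẋ)=(-0.052100, 0.336000) → end (x,ẋ)=(0.235217, 1.309448)
phase 2: p=0.3830, T=0.361, ωT=1.497645, cosh=2.347401, sinh=2.123744; start (x,ẋ)=(0.235217, 1.309448) → end (x,ẋ)=(0.706424, 1.771744)

1 0.4420 0.2352 1.3094
2 0.8030 0.7064 1.7717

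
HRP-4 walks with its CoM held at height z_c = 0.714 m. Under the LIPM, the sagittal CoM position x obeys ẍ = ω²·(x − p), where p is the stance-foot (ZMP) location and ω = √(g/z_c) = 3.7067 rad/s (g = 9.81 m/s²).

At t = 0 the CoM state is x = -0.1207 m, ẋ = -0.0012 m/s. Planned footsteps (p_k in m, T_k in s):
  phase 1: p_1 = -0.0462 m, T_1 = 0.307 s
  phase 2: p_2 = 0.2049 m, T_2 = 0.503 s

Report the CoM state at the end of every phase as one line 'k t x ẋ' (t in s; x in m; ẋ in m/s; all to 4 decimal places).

phase 1: p=-0.0462, T=0.307, ωT=1.137957, cosh=1.720430, sinh=1.399957; start (x,ẋ)=(-0.120700, -0.001200) → end (x,ẋ)=(-0.174825, -0.388661)
phase 2: p=0.2049, T=0.503, ωT=1.864470, cosh=3.303747, sinh=3.148769; start (x,ẋ)=(-0.174825, -0.388661) → end (x,ẋ)=(-1.379776, -5.716018)

1 0.3070 -0.1748 -0.3887
2 0.8100 -1.3798 -5.7160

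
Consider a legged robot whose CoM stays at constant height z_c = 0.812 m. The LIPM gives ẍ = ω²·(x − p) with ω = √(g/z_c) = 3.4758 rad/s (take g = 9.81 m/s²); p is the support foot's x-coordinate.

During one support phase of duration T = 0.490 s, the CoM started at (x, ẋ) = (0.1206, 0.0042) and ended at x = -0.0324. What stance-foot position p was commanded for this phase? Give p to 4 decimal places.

ωT = 3.4758·0.490 = 1.703142; cosh(ωT) = 2.836642, sinh(ωT) = 2.654532
x(T) = p + (x₀−p)·cosh(ωT) + (ẋ₀/ω)·sinh(ωT) ⇒ p·(1 − cosh) = x(T) − x₀·cosh − (ẋ₀/ω)·sinh
numerator   = -0.0324 − (0.1206)·2.836642 − (0.0042/3.4758)·2.654532 = -0.377707
denominator = 1 − 2.836642 = -1.836642
p = -0.377707 / -1.836642 = 0.2057

p = 0.2057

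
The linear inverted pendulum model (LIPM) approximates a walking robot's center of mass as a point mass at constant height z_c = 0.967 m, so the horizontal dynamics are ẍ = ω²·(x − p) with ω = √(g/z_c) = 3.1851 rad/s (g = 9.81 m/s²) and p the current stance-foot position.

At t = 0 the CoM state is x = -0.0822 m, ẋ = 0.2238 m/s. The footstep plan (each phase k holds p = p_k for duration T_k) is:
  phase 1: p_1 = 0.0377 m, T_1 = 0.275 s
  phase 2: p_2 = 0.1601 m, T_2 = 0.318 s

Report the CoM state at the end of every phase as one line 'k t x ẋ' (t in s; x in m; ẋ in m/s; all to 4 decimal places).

phase 1: p=0.0377, T=0.275, ωT=0.875903, cosh=1.408764, sinh=0.992278; start (x,ẋ)=(-0.082200, 0.223800) → end (x,ẋ)=(-0.061489, -0.063663)
phase 2: p=0.1601, T=0.318, ωT=1.012862, cosh=1.558324, sinh=1.195146; start (x,ẋ)=(-0.061489, -0.063663) → end (x,ẋ)=(-0.209095, -0.942720)

1 0.2750 -0.0615 -0.0637
2 0.5930 -0.2091 -0.9427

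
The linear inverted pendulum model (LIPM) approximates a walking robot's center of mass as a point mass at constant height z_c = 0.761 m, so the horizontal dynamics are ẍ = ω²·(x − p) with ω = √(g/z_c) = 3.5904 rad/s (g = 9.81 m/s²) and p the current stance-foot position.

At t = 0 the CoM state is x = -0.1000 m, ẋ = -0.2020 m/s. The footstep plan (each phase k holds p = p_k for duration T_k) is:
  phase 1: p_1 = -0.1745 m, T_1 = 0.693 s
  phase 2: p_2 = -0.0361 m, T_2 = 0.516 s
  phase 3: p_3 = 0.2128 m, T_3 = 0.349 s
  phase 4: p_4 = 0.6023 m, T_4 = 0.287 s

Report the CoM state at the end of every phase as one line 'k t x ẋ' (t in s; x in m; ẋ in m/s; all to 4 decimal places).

1 0.6930 -0.0593 0.3747
2 1.2090 0.2127 0.9652
3 1.5580 0.6448 1.8269
4 1.8450 1.2916 3.0724

phase 1: p=-0.1745, T=0.693, ωT=2.488147, cosh=6.061007, sinh=5.977943; start (x,ẋ)=(-0.100000, -0.202000) → end (x,ẋ)=(-0.059281, 0.374686)
phase 2: p=-0.0361, T=0.516, ωT=1.852646, cosh=3.266747, sinh=3.109925; start (x,ẋ)=(-0.059281, 0.374686) → end (x,ẋ)=(0.212718, 0.965168)
phase 3: p=0.2128, T=0.349, ωT=1.253050, cosh=1.893318, sinh=1.607685; start (x,ẋ)=(0.212718, 0.965168) → end (x,ẋ)=(0.644822, 1.826898)
phase 4: p=0.6023, T=0.287, ωT=1.030445, cosh=1.579580, sinh=1.222732; start (x,ẋ)=(0.644822, 1.826898) → end (x,ẋ)=(1.291627, 3.072405)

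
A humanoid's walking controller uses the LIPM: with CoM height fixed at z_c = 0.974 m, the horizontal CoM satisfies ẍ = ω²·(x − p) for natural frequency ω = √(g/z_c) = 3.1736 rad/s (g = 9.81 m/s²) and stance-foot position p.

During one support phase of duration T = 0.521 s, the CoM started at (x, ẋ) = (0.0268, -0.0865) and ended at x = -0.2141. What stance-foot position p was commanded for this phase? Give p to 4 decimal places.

ωT = 3.1736·0.521 = 1.653446; cosh(ωT) = 2.708171, sinh(ωT) = 2.516781
x(T) = p + (x₀−p)·cosh(ωT) + (ẋ₀/ω)·sinh(ωT) ⇒ p·(1 − cosh) = x(T) − x₀·cosh − (ẋ₀/ω)·sinh
numerator   = -0.2141 − (0.0268)·2.708171 − (-0.0865/3.1736)·2.516781 = -0.218081
denominator = 1 − 2.708171 = -1.708171
p = -0.218081 / -1.708171 = 0.1277

p = 0.1277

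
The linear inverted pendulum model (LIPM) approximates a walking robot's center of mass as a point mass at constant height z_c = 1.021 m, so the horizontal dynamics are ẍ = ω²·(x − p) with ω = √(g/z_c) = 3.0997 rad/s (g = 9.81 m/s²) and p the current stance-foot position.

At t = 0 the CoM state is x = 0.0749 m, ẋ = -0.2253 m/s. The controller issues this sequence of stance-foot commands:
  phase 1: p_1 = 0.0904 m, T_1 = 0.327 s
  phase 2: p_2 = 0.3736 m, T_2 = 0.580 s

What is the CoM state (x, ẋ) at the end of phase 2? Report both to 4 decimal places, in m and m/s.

phase 1: p=0.0904, T=0.327, ωT=1.013602, cosh=1.559209, sinh=1.196299; start (x,ẋ)=(0.074900, -0.225300) → end (x,ẋ)=(-0.020720, -0.408766)
phase 2: p=0.3736, T=0.580, ωT=1.797826, cosh=3.101084, sinh=2.935426; start (x,ẋ)=(-0.020720, -0.408766) → end (x,ẋ)=(-1.236323, -4.855513)

x = -1.2363, ẋ = -4.8555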